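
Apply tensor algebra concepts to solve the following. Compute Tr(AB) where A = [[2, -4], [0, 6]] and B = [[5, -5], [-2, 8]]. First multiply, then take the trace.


Tr(AB) = sum_i (AB)_{ii} where (AB)_{ii} = sum_k A_{ik} B_{ki}.
(AB)_{11} = 2*5 + -4*-2 = 18
(AB)_{22} = 0*-5 + 6*8 = 48
Tr(AB) = 18 + 48 = 66

66


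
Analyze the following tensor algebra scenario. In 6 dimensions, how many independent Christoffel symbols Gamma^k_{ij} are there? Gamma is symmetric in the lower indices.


Christoffel symbols Gamma^k_{ij} are symmetric in i,j, so there are d * d(d+1)/2 independent symbols.
d = 6
d(d+1)/2 = 6 * 7 / 2 = 21
Total = 6 * 21 = 126

126


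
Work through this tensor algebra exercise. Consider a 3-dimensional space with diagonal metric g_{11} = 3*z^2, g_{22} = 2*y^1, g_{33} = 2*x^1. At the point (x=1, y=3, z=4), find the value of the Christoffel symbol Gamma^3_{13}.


For a diagonal metric, Gamma^k_{ij} = (1/2) g^{kk} (dg_{ik}/dx_j + dg_{jk}/dx_i - dg_{ij}/dx_k).
The metric is diagonal, so g_{ab} = 0 for a != b.
At the given point: g_{11} = 48, g_{22} = 6, g_{33} = 2
g^{33} = 1/2
dg_{13}/dx_3 = 0 (off-diagonal)
dg_{33}/dx_1 = dg_{33}/dx_1 = 2
dg_{13}/dx_3 = 0 (off-diagonal)
Numerator = 0 + 2 - 0 = 2
Gamma^3_{13} = 2 / (2 * 2) = 1/2

1/2


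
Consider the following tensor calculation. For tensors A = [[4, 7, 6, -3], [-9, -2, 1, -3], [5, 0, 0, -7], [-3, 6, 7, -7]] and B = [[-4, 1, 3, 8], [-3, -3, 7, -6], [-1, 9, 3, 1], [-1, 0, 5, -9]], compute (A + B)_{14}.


Tensor addition is component-wise: (A + B)_{ij} = A_{ij} + B_{ij}.
A_{14} = -3
B_{14} = 8
(A + B)_{14} = -3 + 8 = 5

5


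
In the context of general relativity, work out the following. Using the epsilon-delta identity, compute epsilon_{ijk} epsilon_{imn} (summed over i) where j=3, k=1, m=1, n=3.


Using the identity: epsilon_{ijk} epsilon_{imn} = delta_{jm} delta_{kn} - delta_{jn} delta_{km}.
delta_{31} = 0
delta_{13} = 0
delta_{33} = 1
delta_{11} = 1
Result = 0 * 0 - 1 * 1 = 0 - 1 = -1

-1


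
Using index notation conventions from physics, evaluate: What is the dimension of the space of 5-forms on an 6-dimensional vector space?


The dimension of the space of p-forms on an n-dimensional space is C(n, p).
n = 6, p = 5
C(6, 5) = 6! / (5! * 1!) = 6

6


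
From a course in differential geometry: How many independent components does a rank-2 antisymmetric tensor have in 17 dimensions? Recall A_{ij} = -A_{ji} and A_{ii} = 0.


An antisymmetric rank-2 tensor satisfies A_{ij} = -A_{ji}, so diagonal entries are zero.
The independent components are the upper-triangular entries: C(n, 2) = n(n-1)/2.
n = 17
C(17, 2) = 17 * 16 / 2 = 272 / 2 = 136

136


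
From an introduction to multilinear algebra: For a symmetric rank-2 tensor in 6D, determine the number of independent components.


A symmetric rank-2 tensor in d dimensions has d(d+1)/2 independent components.
d = 6
d(d+1)/2 = 6 * 7 / 2 = 42 / 2 = 21

21


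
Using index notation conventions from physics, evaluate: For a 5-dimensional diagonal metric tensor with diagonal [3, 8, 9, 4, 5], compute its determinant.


For a diagonal metric, the determinant is the product of diagonal entries.
Diagonal entries: 3, 8, 9, 4, 5
det(g) = 3 * 8 * 9 * 4 * 5 = 4320

4320


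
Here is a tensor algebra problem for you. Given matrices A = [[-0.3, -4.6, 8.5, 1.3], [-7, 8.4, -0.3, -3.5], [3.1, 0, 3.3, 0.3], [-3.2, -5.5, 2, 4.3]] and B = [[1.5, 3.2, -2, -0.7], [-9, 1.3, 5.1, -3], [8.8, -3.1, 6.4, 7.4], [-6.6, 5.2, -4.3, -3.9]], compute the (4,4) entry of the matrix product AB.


(AB)_{ij} = sum_k A_{ik} B_{kj}.
For i=4, j=4:
A_{41} * B_{14} = -3.2 * -0.7 = 2.24
A_{42} * B_{24} = -5.5 * -3 = 16.5
A_{43} * B_{34} = 2 * 7.4 = 14.8
A_{44} * B_{44} = 4.3 * -3.9 = -16.77
Sum = 2.24 + 16.5 + 14.8 + -16.77 = 16.77

16.77


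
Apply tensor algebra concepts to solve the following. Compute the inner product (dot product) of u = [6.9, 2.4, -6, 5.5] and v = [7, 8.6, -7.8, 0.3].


The inner product u . v = sum of u_i * v_i.
Term-by-term: 6.9 * 7, 2.4 * 8.6, -6 * -7.8, 5.5 * 0.3
Products: 48.3, 20.64, 46.8, 1.65
Sum = 48.3 + 20.64 + 46.8 + 1.65 = 117.39

117.39


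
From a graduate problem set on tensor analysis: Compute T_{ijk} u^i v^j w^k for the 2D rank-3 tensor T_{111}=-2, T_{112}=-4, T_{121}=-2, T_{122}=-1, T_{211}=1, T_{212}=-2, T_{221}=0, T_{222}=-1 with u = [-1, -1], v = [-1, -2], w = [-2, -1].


S = sum over i,j,k of T_{ijk} u_i v_j w_k. Expanding all 8 terms:
T_{111}*u_1*v_1*w_1 = -2*-1*-1*-2 = 4  (running total: 4)
T_{112}*u_1*v_1*w_2 = -4*-1*-1*-1 = 4  (running total: 8)
T_{121}*u_1*v_2*w_1 = -2*-1*-2*-2 = 8  (running total: 16)
T_{122}*u_1*v_2*w_2 = -1*-1*-2*-1 = 2  (running total: 18)
T_{211}*u_2*v_1*w_1 = 1*-1*-1*-2 = -2  (running total: 16)
T_{212}*u_2*v_1*w_2 = -2*-1*-1*-1 = 2  (running total: 18)
T_{221}*u_2*v_2*w_1 = 0*-1*-2*-2 = 0  (running total: 18)
T_{222}*u_2*v_2*w_2 = -1*-1*-2*-1 = 2  (running total: 20)
S = 20

20


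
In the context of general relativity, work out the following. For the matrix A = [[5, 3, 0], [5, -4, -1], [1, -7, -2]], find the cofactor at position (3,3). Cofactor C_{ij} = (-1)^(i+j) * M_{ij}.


To find cofactor C_{33}, delete row 3 and column 3.
The resulting 2x2 submatrix is: [[5, 3], [5, -4]]
Minor M_{33} = 5*-4 - 3*5
  = -20 - 15 = -35
Sign = (-1)^(3+3) = (-1)^6 = 1
Cofactor C_{33} = 1 * -35 = -35

-35


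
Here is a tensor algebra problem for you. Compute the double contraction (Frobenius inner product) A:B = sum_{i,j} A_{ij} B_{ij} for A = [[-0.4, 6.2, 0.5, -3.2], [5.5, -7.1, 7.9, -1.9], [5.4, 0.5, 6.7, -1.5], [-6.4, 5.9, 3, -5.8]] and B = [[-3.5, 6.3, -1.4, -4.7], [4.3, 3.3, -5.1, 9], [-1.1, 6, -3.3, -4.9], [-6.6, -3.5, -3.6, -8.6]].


A:B = sum over all i,j of A_{ij} * B_{ij}.
Row 1: -0.4*-3.5=1.4, 6.2*6.3=39.06, 0.5*-1.4=-0.7, -3.2*-4.7=15.04 => row sum = 54.8
Row 2: 5.5*4.3=23.65, -7.1*3.3=-23.43, 7.9*-5.1=-40.29, -1.9*9=-17.1 => row sum = -57.17
Row 3: 5.4*-1.1=-5.94, 0.5*6=3, 6.7*-3.3=-22.11, -1.5*-4.9=7.35 => row sum = -17.7
Row 4: -6.4*-6.6=42.24, 5.9*-3.5=-20.65, 3*-3.6=-10.8, -5.8*-8.6=49.88 => row sum = 60.67
Total = 54.8 + -57.17 + -17.7 + 60.67 = 40.6

40.6


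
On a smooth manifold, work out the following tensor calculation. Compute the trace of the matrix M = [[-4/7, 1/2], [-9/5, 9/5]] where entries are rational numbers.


The trace is the sum of diagonal entries.
Diagonal: M[1,1] = -4/7, M[2,2] = 9/5
Tr(M) = -4/7 + 9/5
Computing step by step:
After adding M[1,1]: -4/7
After adding M[2,2]: 43/35
Tr(M) = 43/35

43/35


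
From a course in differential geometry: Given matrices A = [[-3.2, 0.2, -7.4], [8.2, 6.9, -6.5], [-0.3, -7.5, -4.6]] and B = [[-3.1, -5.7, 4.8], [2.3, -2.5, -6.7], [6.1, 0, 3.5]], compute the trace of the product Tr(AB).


Tr(AB) = sum_i (AB)_{ii} where (AB)_{ii} = sum_k A_{ik} B_{ki}.
(AB)_{11} = -3.2*-3.1 + 0.2*2.3 + -7.4*6.1 = -34.76
(AB)_{22} = 8.2*-5.7 + 6.9*-2.5 + -6.5*0 = -63.99
(AB)_{33} = -0.3*4.8 + -7.5*-6.7 + -4.6*3.5 = 32.71
Tr(AB) = -34.76 + -63.99 + 32.71 = -66.04

-66.04


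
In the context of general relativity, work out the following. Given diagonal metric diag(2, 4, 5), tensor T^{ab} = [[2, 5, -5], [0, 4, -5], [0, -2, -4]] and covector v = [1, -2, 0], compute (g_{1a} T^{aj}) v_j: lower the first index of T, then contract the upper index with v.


Step 1: lower the first index. For a diagonal metric, g_{ia} T^{aj} = g_{ii} T^{ij} (no sum on i).
g_{11} = 2
S_1{}^1 = 2 * T^{11} = 2 * 2 = 4
S_1{}^2 = 2 * T^{12} = 2 * 5 = 10
S_1{}^3 = 2 * T^{13} = 2 * -5 = -10
Step 2: contract S_1{}^j with v_j.
S_1{}^1 * v_1 = 4 * 1 = 4
S_1{}^2 * v_2 = 10 * -2 = -20
S_1{}^3 * v_3 = -10 * 0 = 0
Result = 4 + -20 + 0 = -16

-16


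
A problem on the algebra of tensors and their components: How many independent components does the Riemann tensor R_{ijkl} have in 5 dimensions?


The Riemann tensor in d dimensions has d^2(d^2 - 1)/12 independent components.
d = 5, so d^2 = 25
d^2 - 1 = 24
d^2(d^2 - 1) = 25 * 24 = 600
Divide by 12: 600 / 12 = 50

50


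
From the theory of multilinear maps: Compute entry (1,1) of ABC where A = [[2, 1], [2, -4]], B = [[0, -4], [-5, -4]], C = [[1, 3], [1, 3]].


(ABC)_{11} = sum_m (AB)_{1m} C_{m1}. First compute row 1 of AB.
(AB)_{11} = 2*0 + 1*-5 = -5
(AB)_{12} = 2*-4 + 1*-4 = -12
Now contract with column 1 of C:
(AB)_{11} * C_{11} = -5 * 1 = -5
(AB)_{12} * C_{21} = -12 * 1 = -12
(ABC)_{11} = -5 + -12 = -17

-17


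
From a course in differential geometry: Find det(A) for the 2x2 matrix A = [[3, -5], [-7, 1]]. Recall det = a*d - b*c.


For a 2x2 matrix [[a, b], [c, d]], det = a*d - b*c.
a = 3, b = -5, c = -7, d = 1
a*d = 3 * 1 = 3
b*c = -5 * -7 = 35
det = 3 - 35 = -32

-32


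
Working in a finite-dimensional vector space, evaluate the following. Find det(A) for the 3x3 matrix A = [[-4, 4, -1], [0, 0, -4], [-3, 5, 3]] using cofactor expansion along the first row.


Expanding along the first row, det(A) = a11*M_11 - a12*M_12 + a13*M_13, where M_1j is the (1,j) minor.
Minor M_11 = 0*3 - -4*5 = 20
Minor M_12 = 0*3 - -4*-3 = -12
Minor M_13 = 0*5 - 0*-3 = 0
det = -4*(20) - 4*(-12) + -1*(0)
    = -80 - -48 + 0
    = -32

-32


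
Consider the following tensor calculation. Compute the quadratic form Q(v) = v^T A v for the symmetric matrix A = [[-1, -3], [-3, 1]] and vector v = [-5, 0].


First compute Av:
(Av)_1 = -1*-5 + -3*0 = 5
(Av)_2 = -3*-5 + 1*0 = 15
Av = [5, 15]
Then v^T (Av) = -5*5 + 0*15
= -25 + 0 = -25

-25


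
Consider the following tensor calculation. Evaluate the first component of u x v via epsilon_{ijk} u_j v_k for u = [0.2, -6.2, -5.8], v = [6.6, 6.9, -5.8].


(u x v)_1 = sum_{j,k} epsilon_{1jk} u_j v_k. Only permutations of (1,2,3) contribute; the two non-zero terms are:
eps_{123} u_2 v_3 = 1 * -6.2 * -5.8 = 35.96
eps_{132} u_3 v_2 = -1 * -5.8 * 6.9 = 40.02
(u x v)_1 = 75.98

75.98


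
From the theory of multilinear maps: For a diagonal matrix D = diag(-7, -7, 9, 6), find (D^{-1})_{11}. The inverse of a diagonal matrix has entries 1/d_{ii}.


For a diagonal matrix, the inverse has entries (D^{-1})_{ii} = 1/d_{ii}.
The diagonal entries are: d_{11} = -7, d_{22} = -7, d_{33} = 9, d_{44} = 6
We need (D^{-1})_{11} = 1/d_{11} = 1/-7 = -1/7

-1/7


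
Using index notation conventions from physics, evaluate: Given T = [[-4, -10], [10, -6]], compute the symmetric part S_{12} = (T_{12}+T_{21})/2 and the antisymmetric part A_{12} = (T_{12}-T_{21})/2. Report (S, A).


T_{12} = -10
T_{21} = 10
S_{12} = (-10 + 10)/2 = 0/2 = 0
A_{12} = (-10 - 10)/2 = -20/2 = -10
Check: S + A = 0 + -10 = -10 = T_{12}.

(0, -10)


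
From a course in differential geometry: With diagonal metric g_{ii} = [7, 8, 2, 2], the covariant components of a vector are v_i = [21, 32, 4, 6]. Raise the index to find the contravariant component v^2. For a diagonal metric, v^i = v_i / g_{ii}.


To raise an index with a diagonal metric: v^i = v_i / g_{ii}.
For index 2: v_2 = 32, g_{22} = 8
v^2 = 32 / 8 = 4

4


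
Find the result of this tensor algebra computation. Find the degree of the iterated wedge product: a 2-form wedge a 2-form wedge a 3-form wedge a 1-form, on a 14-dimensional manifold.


The degree of a wedge product is the sum of the degrees of the individual forms.
Degrees: 2, 2, 3, 1
Total degree = 2 + 2 + 3 + 1 = 8

8


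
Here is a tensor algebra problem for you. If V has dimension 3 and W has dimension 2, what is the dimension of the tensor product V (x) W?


The dimension of a tensor product is the product of dimensions.
dim(V) = 3, dim(W) = 2
dim(V (x) W) = 3 * 2 = 6

6


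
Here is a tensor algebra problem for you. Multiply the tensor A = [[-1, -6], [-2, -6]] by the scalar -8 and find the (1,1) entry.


Scalar multiplication: (cA)_{ij} = c * A_{ij}.
c = -8
A_{11} = -1
(cA)_{11} = -8 * -1 = 8

8


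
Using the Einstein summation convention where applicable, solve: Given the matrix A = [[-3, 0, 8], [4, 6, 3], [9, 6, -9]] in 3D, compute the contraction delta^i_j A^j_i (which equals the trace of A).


The contraction (trace) of a rank-2 tensor is the sum of its diagonal elements.
Diagonal entries: A[1,1] = -3, A[2,2] = 6, A[3,3] = -9
Tr(A) = -3 + 6 + -9 = -6

-6


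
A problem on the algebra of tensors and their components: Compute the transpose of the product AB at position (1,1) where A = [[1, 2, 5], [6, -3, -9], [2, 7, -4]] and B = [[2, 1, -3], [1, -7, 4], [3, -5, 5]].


(AB)^T_{ij} = (AB)_{ji} = sum_k A_{jk} B_{ki}.
For i=1, j=1 we need (AB)_{11}:
A_{11} * B_{11} = 1 * 2 = 2
A_{12} * B_{21} = 2 * 1 = 2
A_{13} * B_{31} = 5 * 3 = 15
Sum = 2 + 2 + 15 = 19

19


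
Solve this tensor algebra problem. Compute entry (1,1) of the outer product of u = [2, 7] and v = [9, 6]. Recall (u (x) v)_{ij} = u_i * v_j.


The outer product entry T_{ij} = u_i * v_j.
We need i=1, j=1.
u_1 = 2, v_1 = 9
T_{1,1} = 2 * 9 = 18

18


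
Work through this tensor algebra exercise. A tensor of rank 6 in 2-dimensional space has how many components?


The number of components of a rank-r tensor in d dimensions is d^r.
Here d = 2 and r = 6.
2^6 = 64

64


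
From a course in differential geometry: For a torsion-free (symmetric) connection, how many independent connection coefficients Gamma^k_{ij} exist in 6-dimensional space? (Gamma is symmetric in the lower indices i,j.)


Christoffel symbols Gamma^k_{ij} are symmetric in i,j, so there are d * d(d+1)/2 independent symbols.
d = 6
d(d+1)/2 = 6 * 7 / 2 = 21
Total = 6 * 21 = 126

126


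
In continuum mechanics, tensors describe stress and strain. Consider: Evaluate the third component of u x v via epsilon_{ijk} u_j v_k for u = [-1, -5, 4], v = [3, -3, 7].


(u x v)_3 = sum_{j,k} epsilon_{3jk} u_j v_k. Only permutations of (1,2,3) contribute; the two non-zero terms are:
eps_{312} u_1 v_2 = 1 * -1 * -3 = 3
eps_{321} u_2 v_1 = -1 * -5 * 3 = 15
(u x v)_3 = 18

18


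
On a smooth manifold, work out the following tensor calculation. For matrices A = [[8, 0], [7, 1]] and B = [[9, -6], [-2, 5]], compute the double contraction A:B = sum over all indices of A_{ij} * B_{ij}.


A:B = sum over all i,j of A_{ij} * B_{ij}.
Row 1: 8*9=72, 0*-6=0 => row sum = 72
Row 2: 7*-2=-14, 1*5=5 => row sum = -9
Total = 72 + -9 = 63

63


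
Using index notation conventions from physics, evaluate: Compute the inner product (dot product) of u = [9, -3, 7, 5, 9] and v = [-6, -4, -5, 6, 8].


The inner product u . v = sum of u_i * v_i.
Term-by-term: 9 * -6, -3 * -4, 7 * -5, 5 * 6, 9 * 8
Products: -54, 12, -35, 30, 72
Sum = -54 + 12 + -35 + 30 + 72 = 25

25


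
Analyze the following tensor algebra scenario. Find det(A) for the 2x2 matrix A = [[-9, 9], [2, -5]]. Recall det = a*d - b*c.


For a 2x2 matrix [[a, b], [c, d]], det = a*d - b*c.
a = -9, b = 9, c = 2, d = -5
a*d = -9 * -5 = 45
b*c = 9 * 2 = 18
det = 45 - 18 = 27

27


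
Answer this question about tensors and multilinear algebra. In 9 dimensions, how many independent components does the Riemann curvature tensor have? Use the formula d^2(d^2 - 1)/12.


The Riemann tensor in d dimensions has d^2(d^2 - 1)/12 independent components.
d = 9, so d^2 = 81
d^2 - 1 = 80
d^2(d^2 - 1) = 81 * 80 = 6480
Divide by 12: 6480 / 12 = 540

540


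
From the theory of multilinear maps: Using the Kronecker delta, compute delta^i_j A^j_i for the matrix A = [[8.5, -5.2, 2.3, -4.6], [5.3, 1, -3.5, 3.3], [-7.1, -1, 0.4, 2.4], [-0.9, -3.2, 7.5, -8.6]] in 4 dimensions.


The contraction (trace) of a rank-2 tensor is the sum of its diagonal elements.
Diagonal entries: A[1,1] = 8.5, A[2,2] = 1, A[3,3] = 0.4, A[4,4] = -8.6
Tr(A) = 8.5 + 1 + 0.4 + -8.6 = 1.3

1.3


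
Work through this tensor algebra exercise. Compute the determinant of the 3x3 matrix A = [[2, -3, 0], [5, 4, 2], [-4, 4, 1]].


Expanding along the first row, det(A) = a11*M_11 - a12*M_12 + a13*M_13, where M_1j is the (1,j) minor.
Minor M_11 = 4*1 - 2*4 = -4
Minor M_12 = 5*1 - 2*-4 = 13
Minor M_13 = 5*4 - 4*-4 = 36
det = 2*(-4) - -3*(13) + 0*(36)
    = -8 - -39 + 0
    = 31

31


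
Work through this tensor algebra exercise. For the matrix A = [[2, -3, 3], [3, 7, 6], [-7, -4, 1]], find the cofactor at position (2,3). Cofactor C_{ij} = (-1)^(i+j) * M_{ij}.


To find cofactor C_{23}, delete row 2 and column 3.
The resulting 2x2 submatrix is: [[2, -3], [-7, -4]]
Minor M_{23} = 2*-4 - -3*-7
  = -8 - 21 = -29
Sign = (-1)^(2+3) = (-1)^5 = -1
Cofactor C_{23} = -1 * -29 = 29

29


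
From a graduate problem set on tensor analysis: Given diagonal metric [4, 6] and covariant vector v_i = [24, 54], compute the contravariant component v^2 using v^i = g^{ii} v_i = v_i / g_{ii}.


To raise an index with a diagonal metric: v^i = v_i / g_{ii}.
For index 2: v_2 = 54, g_{22} = 6
v^2 = 54 / 6 = 9

9


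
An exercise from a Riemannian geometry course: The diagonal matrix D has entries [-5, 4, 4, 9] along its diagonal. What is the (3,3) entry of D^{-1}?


For a diagonal matrix, the inverse has entries (D^{-1})_{ii} = 1/d_{ii}.
The diagonal entries are: d_{11} = -5, d_{22} = 4, d_{33} = 4, d_{44} = 9
We need (D^{-1})_{33} = 1/d_{33} = 1/4 = 1/4

1/4


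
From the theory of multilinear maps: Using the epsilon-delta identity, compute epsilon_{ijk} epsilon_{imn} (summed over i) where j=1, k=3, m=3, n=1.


Using the identity: epsilon_{ijk} epsilon_{imn} = delta_{jm} delta_{kn} - delta_{jn} delta_{km}.
delta_{13} = 0
delta_{31} = 0
delta_{11} = 1
delta_{33} = 1
Result = 0 * 0 - 1 * 1 = 0 - 1 = -1

-1


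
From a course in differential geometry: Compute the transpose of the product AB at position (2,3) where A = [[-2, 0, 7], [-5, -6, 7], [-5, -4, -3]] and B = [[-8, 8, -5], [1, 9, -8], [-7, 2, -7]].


(AB)^T_{ij} = (AB)_{ji} = sum_k A_{jk} B_{ki}.
For i=2, j=3 we need (AB)_{32}:
A_{31} * B_{12} = -5 * 8 = -40
A_{32} * B_{22} = -4 * 9 = -36
A_{33} * B_{32} = -3 * 2 = -6
Sum = -40 + -36 + -6 = -82

-82


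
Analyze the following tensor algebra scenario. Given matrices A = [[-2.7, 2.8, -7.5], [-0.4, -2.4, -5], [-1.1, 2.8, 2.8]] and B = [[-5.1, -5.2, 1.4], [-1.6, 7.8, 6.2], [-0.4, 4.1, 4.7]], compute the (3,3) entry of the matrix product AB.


(AB)_{ij} = sum_k A_{ik} B_{kj}.
For i=3, j=3:
A_{31} * B_{13} = -1.1 * 1.4 = -1.54
A_{32} * B_{23} = 2.8 * 6.2 = 17.36
A_{33} * B_{33} = 2.8 * 4.7 = 13.16
Sum = -1.54 + 17.36 + 13.16 = 28.98

28.98


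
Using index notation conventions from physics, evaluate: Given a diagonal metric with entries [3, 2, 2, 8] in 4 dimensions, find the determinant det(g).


For a diagonal metric, the determinant is the product of diagonal entries.
Diagonal entries: 3, 2, 2, 8
det(g) = 3 * 2 * 2 * 8 = 96

96


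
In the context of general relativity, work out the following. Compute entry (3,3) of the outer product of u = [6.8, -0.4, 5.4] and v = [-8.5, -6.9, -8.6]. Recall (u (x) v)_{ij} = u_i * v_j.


The outer product entry T_{ij} = u_i * v_j.
We need i=3, j=3.
u_3 = 5.4, v_3 = -8.6
T_{3,3} = 5.4 * -8.6 = -46.44

-46.44


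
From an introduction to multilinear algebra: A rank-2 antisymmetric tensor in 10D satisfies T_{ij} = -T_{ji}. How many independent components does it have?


An antisymmetric rank-2 tensor satisfies A_{ij} = -A_{ji}, so diagonal entries are zero.
The independent components are the upper-triangular entries: C(n, 2) = n(n-1)/2.
n = 10
C(10, 2) = 10 * 9 / 2 = 90 / 2 = 45

45


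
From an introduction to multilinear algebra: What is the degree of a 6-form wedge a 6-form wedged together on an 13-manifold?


The degree of a wedge product is the sum of the degrees of the individual forms.
Degrees: 6, 6
Total degree = 6 + 6 = 12

12


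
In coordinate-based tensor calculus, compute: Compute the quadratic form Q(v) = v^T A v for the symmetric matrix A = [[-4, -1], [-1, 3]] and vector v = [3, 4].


First compute Av:
(Av)_1 = -4*3 + -1*4 = -16
(Av)_2 = -1*3 + 3*4 = 9
Av = [-16, 9]
Then v^T (Av) = 3*-16 + 4*9
= -48 + 36 = -12

-12


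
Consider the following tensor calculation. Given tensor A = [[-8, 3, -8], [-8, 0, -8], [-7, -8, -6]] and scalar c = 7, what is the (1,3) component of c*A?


Scalar multiplication: (cA)_{ij} = c * A_{ij}.
c = 7
A_{13} = -8
(cA)_{13} = 7 * -8 = -56

-56


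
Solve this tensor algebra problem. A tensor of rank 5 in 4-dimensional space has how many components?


The number of components of a rank-r tensor in d dimensions is d^r.
Here d = 4 and r = 5.
4^5 = 1024

1024


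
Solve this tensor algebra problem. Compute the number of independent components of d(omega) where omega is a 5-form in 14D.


The exterior derivative of a p-form is a (p+1)-form.
Its number of independent components is C(n, p+1).
n = 14, p+1 = 6
C(14, 6) = 3003

3003


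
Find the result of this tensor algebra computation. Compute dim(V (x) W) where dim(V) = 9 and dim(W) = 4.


The dimension of a tensor product is the product of dimensions.
dim(V) = 9, dim(W) = 4
dim(V (x) W) = 9 * 4 = 36

36


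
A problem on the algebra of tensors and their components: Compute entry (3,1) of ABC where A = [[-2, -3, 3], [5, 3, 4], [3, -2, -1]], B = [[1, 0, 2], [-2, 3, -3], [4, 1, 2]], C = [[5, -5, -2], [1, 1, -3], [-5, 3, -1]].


(ABC)_{31} = sum_m (AB)_{3m} C_{m1}. First compute row 3 of AB.
(AB)_{31} = 3*1 + -2*-2 + -1*4 = 3
(AB)_{32} = 3*0 + -2*3 + -1*1 = -7
(AB)_{33} = 3*2 + -2*-3 + -1*2 = 10
Now contract with column 1 of C:
(AB)_{31} * C_{11} = 3 * 5 = 15
(AB)_{32} * C_{21} = -7 * 1 = -7
(AB)_{33} * C_{31} = 10 * -5 = -50
(ABC)_{31} = 15 + -7 + -50 = -42

-42


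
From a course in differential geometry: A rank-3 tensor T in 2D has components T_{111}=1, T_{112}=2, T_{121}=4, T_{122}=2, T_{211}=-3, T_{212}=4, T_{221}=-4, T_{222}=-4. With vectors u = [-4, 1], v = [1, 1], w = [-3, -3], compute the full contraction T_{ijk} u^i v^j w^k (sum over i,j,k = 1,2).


S = sum over i,j,k of T_{ijk} u_i v_j w_k. Expanding all 8 terms:
T_{111}*u_1*v_1*w_1 = 1*-4*1*-3 = 12  (running total: 12)
T_{112}*u_1*v_1*w_2 = 2*-4*1*-3 = 24  (running total: 36)
T_{121}*u_1*v_2*w_1 = 4*-4*1*-3 = 48  (running total: 84)
T_{122}*u_1*v_2*w_2 = 2*-4*1*-3 = 24  (running total: 108)
T_{211}*u_2*v_1*w_1 = -3*1*1*-3 = 9  (running total: 117)
T_{212}*u_2*v_1*w_2 = 4*1*1*-3 = -12  (running total: 105)
T_{221}*u_2*v_2*w_1 = -4*1*1*-3 = 12  (running total: 117)
T_{222}*u_2*v_2*w_2 = -4*1*1*-3 = 12  (running total: 129)
S = 129

129


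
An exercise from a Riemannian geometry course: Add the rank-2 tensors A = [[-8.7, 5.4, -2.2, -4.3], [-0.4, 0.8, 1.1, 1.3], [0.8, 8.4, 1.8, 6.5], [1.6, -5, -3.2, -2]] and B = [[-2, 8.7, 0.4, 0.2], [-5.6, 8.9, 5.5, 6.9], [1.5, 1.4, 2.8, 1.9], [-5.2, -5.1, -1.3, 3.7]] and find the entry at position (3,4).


Tensor addition is component-wise: (A + B)_{ij} = A_{ij} + B_{ij}.
A_{34} = 6.5
B_{34} = 1.9
(A + B)_{34} = 6.5 + 1.9 = 8.4

8.4


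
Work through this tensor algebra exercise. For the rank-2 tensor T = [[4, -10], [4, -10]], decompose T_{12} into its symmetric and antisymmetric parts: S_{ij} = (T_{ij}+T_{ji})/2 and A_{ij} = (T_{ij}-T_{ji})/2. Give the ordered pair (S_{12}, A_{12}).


T_{12} = -10
T_{21} = 4
S_{12} = (-10 + 4)/2 = -6/2 = -3
A_{12} = (-10 - 4)/2 = -14/2 = -7
Check: S + A = -3 + -7 = -10 = T_{12}.

(-3, -7)


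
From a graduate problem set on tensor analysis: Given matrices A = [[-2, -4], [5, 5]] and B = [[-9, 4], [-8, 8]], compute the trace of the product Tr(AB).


Tr(AB) = sum_i (AB)_{ii} where (AB)_{ii} = sum_k A_{ik} B_{ki}.
(AB)_{11} = -2*-9 + -4*-8 = 50
(AB)_{22} = 5*4 + 5*8 = 60
Tr(AB) = 50 + 60 = 110

110


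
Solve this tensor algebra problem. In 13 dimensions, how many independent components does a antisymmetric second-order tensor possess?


A antisymmetric rank-2 tensor in d dimensions has d(d-1)/2 independent components.
d = 13
d(d-1)/2 = 13 * 12 / 2 = 156 / 2 = 78

78


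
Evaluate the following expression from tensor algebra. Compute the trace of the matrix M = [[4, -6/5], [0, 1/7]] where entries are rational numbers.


The trace is the sum of diagonal entries.
Diagonal: M[1,1] = 4, M[2,2] = 1/7
Tr(M) = 4 + 1/7
Computing step by step:
After adding M[1,1]: 4
After adding M[2,2]: 29/7
Tr(M) = 29/7

29/7


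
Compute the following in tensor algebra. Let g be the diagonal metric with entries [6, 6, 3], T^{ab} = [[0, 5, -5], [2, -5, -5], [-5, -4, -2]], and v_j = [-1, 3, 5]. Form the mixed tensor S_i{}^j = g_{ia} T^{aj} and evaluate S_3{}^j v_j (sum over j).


Step 1: lower the first index. For a diagonal metric, g_{ia} T^{aj} = g_{ii} T^{ij} (no sum on i).
g_{33} = 3
S_3{}^1 = 3 * T^{31} = 3 * -5 = -15
S_3{}^2 = 3 * T^{32} = 3 * -4 = -12
S_3{}^3 = 3 * T^{33} = 3 * -2 = -6
Step 2: contract S_3{}^j with v_j.
S_3{}^1 * v_1 = -15 * -1 = 15
S_3{}^2 * v_2 = -12 * 3 = -36
S_3{}^3 * v_3 = -6 * 5 = -30
Result = 15 + -36 + -30 = -51

-51


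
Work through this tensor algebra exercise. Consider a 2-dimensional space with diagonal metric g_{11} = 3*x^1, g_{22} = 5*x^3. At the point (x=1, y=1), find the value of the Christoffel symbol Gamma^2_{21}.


For a diagonal metric, Gamma^k_{ij} = (1/2) g^{kk} (dg_{ik}/dx_j + dg_{jk}/dx_i - dg_{ij}/dx_k).
The metric is diagonal, so g_{ab} = 0 for a != b.
At the given point: g_{11} = 3, g_{22} = 5
g^{22} = 1/5
dg_{22}/dx_1 = dg_{22}/dx_1 = 15
dg_{12}/dx_2 = 0 (off-diagonal)
dg_{21}/dx_2 = 0 (off-diagonal)
Numerator = 15 + 0 - 0 = 15
Gamma^2_{21} = 15 / (2 * 5) = 3/2

3/2


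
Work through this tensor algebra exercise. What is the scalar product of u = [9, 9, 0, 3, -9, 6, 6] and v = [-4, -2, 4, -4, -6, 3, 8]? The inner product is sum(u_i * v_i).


The inner product u . v = sum of u_i * v_i.
Term-by-term: 9 * -4, 9 * -2, 0 * 4, 3 * -4, -9 * -6, 6 * 3, 6 * 8
Products: -36, -18, 0, -12, 54, 18, 48
Sum = -36 + -18 + 0 + -12 + 54 + 18 + 48 = 54

54


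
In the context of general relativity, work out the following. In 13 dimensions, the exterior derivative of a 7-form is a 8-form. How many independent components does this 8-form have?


The exterior derivative of a p-form is a (p+1)-form.
Its number of independent components is C(n, p+1).
n = 13, p+1 = 8
C(13, 8) = 1287

1287


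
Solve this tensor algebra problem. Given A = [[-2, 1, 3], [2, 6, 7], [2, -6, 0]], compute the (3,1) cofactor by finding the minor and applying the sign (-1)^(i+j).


To find cofactor C_{31}, delete row 3 and column 1.
The resulting 2x2 submatrix is: [[1, 3], [6, 7]]
Minor M_{31} = 1*7 - 3*6
  = 7 - 18 = -11
Sign = (-1)^(3+1) = (-1)^4 = 1
Cofactor C_{31} = 1 * -11 = -11

-11


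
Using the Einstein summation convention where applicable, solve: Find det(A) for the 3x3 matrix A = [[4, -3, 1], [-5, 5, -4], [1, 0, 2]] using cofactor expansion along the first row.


Expanding along the first row, det(A) = a11*M_11 - a12*M_12 + a13*M_13, where M_1j is the (1,j) minor.
Minor M_11 = 5*2 - -4*0 = 10
Minor M_12 = -5*2 - -4*1 = -6
Minor M_13 = -5*0 - 5*1 = -5
det = 4*(10) - -3*(-6) + 1*(-5)
    = 40 - 18 + -5
    = 17

17


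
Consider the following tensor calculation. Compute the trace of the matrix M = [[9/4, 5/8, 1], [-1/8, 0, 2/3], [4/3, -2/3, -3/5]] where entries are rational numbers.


The trace is the sum of diagonal entries.
Diagonal: M[1,1] = 9/4, M[2,2] = 0, M[3,3] = -3/5
Tr(M) = 9/4 + 0 + -3/5
Computing step by step:
After adding M[1,1]: 9/4
After adding M[2,2]: 9/4
After adding M[3,3]: 33/20
Tr(M) = 33/20

33/20


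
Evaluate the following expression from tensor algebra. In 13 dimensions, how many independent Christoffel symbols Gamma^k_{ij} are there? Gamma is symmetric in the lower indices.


Christoffel symbols Gamma^k_{ij} are symmetric in i,j, so there are d * d(d+1)/2 independent symbols.
d = 13
d(d+1)/2 = 13 * 14 / 2 = 91
Total = 13 * 91 = 1183

1183


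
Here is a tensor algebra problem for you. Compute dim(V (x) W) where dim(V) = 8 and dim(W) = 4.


The dimension of a tensor product is the product of dimensions.
dim(V) = 8, dim(W) = 4
dim(V (x) W) = 8 * 4 = 32

32


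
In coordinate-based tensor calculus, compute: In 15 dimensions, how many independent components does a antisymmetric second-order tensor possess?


A antisymmetric rank-2 tensor in d dimensions has d(d-1)/2 independent components.
d = 15
d(d-1)/2 = 15 * 14 / 2 = 210 / 2 = 105

105


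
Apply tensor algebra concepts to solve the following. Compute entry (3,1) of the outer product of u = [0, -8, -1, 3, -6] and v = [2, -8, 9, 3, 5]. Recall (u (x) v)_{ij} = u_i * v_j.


The outer product entry T_{ij} = u_i * v_j.
We need i=3, j=1.
u_3 = -1, v_1 = 2
T_{3,1} = -1 * 2 = -2

-2


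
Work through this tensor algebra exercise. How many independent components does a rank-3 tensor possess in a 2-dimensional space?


The number of components of a rank-r tensor in d dimensions is d^r.
Here d = 2 and r = 3.
2^3 = 8

8


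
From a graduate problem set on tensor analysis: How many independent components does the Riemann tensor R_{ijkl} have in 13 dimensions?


The Riemann tensor in d dimensions has d^2(d^2 - 1)/12 independent components.
d = 13, so d^2 = 169
d^2 - 1 = 168
d^2(d^2 - 1) = 169 * 168 = 28392
Divide by 12: 28392 / 12 = 2366

2366


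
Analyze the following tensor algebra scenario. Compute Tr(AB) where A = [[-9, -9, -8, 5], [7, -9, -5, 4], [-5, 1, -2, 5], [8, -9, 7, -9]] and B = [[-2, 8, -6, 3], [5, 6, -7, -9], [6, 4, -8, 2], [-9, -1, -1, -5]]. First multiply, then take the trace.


Tr(AB) = sum_i (AB)_{ii} where (AB)_{ii} = sum_k A_{ik} B_{ki}.
(AB)_{11} = -9*-2 + -9*5 + -8*6 + 5*-9 = -120
(AB)_{22} = 7*8 + -9*6 + -5*4 + 4*-1 = -22
(AB)_{33} = -5*-6 + 1*-7 + -2*-8 + 5*-1 = 34
(AB)_{44} = 8*3 + -9*-9 + 7*2 + -9*-5 = 164
Tr(AB) = -120 + -22 + 34 + 164 = 56

56


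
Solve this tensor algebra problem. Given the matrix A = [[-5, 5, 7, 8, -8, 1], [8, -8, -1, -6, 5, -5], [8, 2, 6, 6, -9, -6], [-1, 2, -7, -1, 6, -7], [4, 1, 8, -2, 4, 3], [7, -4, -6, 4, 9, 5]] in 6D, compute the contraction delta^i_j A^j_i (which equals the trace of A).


The contraction (trace) of a rank-2 tensor is the sum of its diagonal elements.
Diagonal entries: A[1,1] = -5, A[2,2] = -8, A[3,3] = 6, A[4,4] = -1, A[5,5] = 4, A[6,6] = 5
Tr(A) = -5 + -8 + 6 + -1 + 4 + 5 = 1

1


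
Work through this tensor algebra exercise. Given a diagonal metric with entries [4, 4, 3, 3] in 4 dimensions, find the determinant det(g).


For a diagonal metric, the determinant is the product of diagonal entries.
Diagonal entries: 4, 4, 3, 3
det(g) = 4 * 4 * 3 * 3 = 144

144


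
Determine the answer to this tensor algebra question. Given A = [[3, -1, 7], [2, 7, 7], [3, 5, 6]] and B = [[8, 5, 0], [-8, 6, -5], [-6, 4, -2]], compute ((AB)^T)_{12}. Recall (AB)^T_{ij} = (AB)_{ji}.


(AB)^T_{ij} = (AB)_{ji} = sum_k A_{jk} B_{ki}.
For i=1, j=2 we need (AB)_{21}:
A_{21} * B_{11} = 2 * 8 = 16
A_{22} * B_{21} = 7 * -8 = -56
A_{23} * B_{31} = 7 * -6 = -42
Sum = 16 + -56 + -42 = -82

-82


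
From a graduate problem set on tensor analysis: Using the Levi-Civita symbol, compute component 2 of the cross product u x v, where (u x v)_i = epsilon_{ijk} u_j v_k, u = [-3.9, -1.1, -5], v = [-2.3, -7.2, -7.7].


(u x v)_2 = sum_{j,k} epsilon_{2jk} u_j v_k. Only permutations of (1,2,3) contribute; the two non-zero terms are:
eps_{213} u_1 v_3 = -1 * -3.9 * -7.7 = -30.03
eps_{231} u_3 v_1 = 1 * -5 * -2.3 = 11.5
(u x v)_2 = -18.53

-18.53


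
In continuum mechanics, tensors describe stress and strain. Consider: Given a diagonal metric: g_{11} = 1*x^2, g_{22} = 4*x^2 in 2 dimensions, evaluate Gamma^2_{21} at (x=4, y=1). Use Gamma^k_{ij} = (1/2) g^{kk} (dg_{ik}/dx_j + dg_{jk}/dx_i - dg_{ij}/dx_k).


For a diagonal metric, Gamma^k_{ij} = (1/2) g^{kk} (dg_{ik}/dx_j + dg_{jk}/dx_i - dg_{ij}/dx_k).
The metric is diagonal, so g_{ab} = 0 for a != b.
At the given point: g_{11} = 16, g_{22} = 64
g^{22} = 1/64
dg_{22}/dx_1 = dg_{22}/dx_1 = 32
dg_{12}/dx_2 = 0 (off-diagonal)
dg_{21}/dx_2 = 0 (off-diagonal)
Numerator = 32 + 0 - 0 = 32
Gamma^2_{21} = 32 / (2 * 64) = 1/4

1/4


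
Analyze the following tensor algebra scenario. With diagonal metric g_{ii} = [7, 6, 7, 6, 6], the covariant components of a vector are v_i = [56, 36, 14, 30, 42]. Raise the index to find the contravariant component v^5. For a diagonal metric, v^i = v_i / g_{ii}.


To raise an index with a diagonal metric: v^i = v_i / g_{ii}.
For index 5: v_5 = 42, g_{55} = 6
v^5 = 42 / 6 = 7

7


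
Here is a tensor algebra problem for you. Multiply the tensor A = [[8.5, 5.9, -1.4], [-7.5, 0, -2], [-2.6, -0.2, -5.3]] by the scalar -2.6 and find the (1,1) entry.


Scalar multiplication: (cA)_{ij} = c * A_{ij}.
c = -2.6
A_{11} = 8.5
(cA)_{11} = -2.6 * 8.5 = -22.1

-22.1


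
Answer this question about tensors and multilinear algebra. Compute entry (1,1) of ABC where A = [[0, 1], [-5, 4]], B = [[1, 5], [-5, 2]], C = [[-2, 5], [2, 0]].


(ABC)_{11} = sum_m (AB)_{1m} C_{m1}. First compute row 1 of AB.
(AB)_{11} = 0*1 + 1*-5 = -5
(AB)_{12} = 0*5 + 1*2 = 2
Now contract with column 1 of C:
(AB)_{11} * C_{11} = -5 * -2 = 10
(AB)_{12} * C_{21} = 2 * 2 = 4
(ABC)_{11} = 10 + 4 = 14

14


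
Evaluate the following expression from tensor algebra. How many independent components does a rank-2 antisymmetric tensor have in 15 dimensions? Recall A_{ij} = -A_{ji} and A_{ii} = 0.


An antisymmetric rank-2 tensor satisfies A_{ij} = -A_{ji}, so diagonal entries are zero.
The independent components are the upper-triangular entries: C(n, 2) = n(n-1)/2.
n = 15
C(15, 2) = 15 * 14 / 2 = 210 / 2 = 105

105


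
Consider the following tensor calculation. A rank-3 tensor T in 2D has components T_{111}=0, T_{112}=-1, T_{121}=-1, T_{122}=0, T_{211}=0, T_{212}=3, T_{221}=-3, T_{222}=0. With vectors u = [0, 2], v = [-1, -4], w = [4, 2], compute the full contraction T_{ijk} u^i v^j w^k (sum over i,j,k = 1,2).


S = sum over i,j,k of T_{ijk} u_i v_j w_k. Expanding all 8 terms:
T_{111}*u_1*v_1*w_1 = 0*0*-1*4 = 0  (running total: 0)
T_{112}*u_1*v_1*w_2 = -1*0*-1*2 = 0  (running total: 0)
T_{121}*u_1*v_2*w_1 = -1*0*-4*4 = 0  (running total: 0)
T_{122}*u_1*v_2*w_2 = 0*0*-4*2 = 0  (running total: 0)
T_{211}*u_2*v_1*w_1 = 0*2*-1*4 = 0  (running total: 0)
T_{212}*u_2*v_1*w_2 = 3*2*-1*2 = -12  (running total: -12)
T_{221}*u_2*v_2*w_1 = -3*2*-4*4 = 96  (running total: 84)
T_{222}*u_2*v_2*w_2 = 0*2*-4*2 = 0  (running total: 84)
S = 84

84


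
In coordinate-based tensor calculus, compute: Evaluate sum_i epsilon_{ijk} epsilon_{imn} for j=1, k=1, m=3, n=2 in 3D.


Using the identity: epsilon_{ijk} epsilon_{imn} = delta_{jm} delta_{kn} - delta_{jn} delta_{km}.
delta_{13} = 0
delta_{12} = 0
delta_{12} = 0
delta_{13} = 0
Result = 0 * 0 - 0 * 0 = 0 - 0 = 0

0


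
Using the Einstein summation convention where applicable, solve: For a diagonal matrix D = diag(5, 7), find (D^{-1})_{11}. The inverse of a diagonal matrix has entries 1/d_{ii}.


For a diagonal matrix, the inverse has entries (D^{-1})_{ii} = 1/d_{ii}.
The diagonal entries are: d_{11} = 5, d_{22} = 7
We need (D^{-1})_{11} = 1/d_{11} = 1/5 = 1/5

1/5


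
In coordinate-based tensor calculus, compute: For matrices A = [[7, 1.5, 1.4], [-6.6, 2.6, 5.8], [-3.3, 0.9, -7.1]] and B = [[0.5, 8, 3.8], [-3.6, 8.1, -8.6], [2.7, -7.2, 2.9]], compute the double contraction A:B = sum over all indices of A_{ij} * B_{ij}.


A:B = sum over all i,j of A_{ij} * B_{ij}.
Row 1: 7*0.5=3.5, 1.5*8=12, 1.4*3.8=5.32 => row sum = 20.82
Row 2: -6.6*-3.6=23.76, 2.6*8.1=21.06, 5.8*-8.6=-49.88 => row sum = -5.06
Row 3: -3.3*2.7=-8.91, 0.9*-7.2=-6.48, -7.1*2.9=-20.59 => row sum = -35.98
Total = 20.82 + -5.06 + -35.98 = -20.22

-20.22


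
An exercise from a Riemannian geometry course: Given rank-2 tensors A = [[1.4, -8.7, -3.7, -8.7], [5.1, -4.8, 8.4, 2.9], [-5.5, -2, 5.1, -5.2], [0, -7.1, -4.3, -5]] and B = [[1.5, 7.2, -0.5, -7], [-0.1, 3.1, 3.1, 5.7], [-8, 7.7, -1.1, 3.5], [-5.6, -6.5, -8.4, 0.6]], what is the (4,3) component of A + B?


Tensor addition is component-wise: (A + B)_{ij} = A_{ij} + B_{ij}.
A_{43} = -4.3
B_{43} = -8.4
(A + B)_{43} = -4.3 + -8.4 = -12.7

-12.7


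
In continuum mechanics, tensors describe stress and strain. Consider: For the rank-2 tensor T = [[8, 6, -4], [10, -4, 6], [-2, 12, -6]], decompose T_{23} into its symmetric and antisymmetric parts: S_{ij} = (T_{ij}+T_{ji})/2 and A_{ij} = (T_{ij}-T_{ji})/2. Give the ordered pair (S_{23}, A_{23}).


T_{23} = 6
T_{32} = 12
S_{23} = (6 + 12)/2 = 18/2 = 9
A_{23} = (6 - 12)/2 = -6/2 = -3
Check: S + A = 9 + -3 = 6 = T_{23}.

(9, -3)


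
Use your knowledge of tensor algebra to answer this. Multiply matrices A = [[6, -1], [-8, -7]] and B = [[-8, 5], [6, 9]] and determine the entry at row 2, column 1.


(AB)_{ij} = sum_k A_{ik} B_{kj}.
For i=2, j=1:
A_{21} * B_{11} = -8 * -8 = 64
A_{22} * B_{21} = -7 * 6 = -42
Sum = 64 + -42 = 22

22


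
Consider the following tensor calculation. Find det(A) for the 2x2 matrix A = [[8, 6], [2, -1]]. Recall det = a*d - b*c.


For a 2x2 matrix [[a, b], [c, d]], det = a*d - b*c.
a = 8, b = 6, c = 2, d = -1
a*d = 8 * -1 = -8
b*c = 6 * 2 = 12
det = -8 - 12 = -20

-20


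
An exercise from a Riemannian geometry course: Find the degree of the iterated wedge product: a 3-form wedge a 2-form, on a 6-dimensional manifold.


The degree of a wedge product is the sum of the degrees of the individual forms.
Degrees: 3, 2
Total degree = 3 + 2 = 5

5


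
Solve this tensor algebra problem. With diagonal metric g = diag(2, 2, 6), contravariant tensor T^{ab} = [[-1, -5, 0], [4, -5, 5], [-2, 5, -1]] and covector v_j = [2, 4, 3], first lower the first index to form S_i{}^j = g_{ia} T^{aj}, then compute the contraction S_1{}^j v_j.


Step 1: lower the first index. For a diagonal metric, g_{ia} T^{aj} = g_{ii} T^{ij} (no sum on i).
g_{11} = 2
S_1{}^1 = 2 * T^{11} = 2 * -1 = -2
S_1{}^2 = 2 * T^{12} = 2 * -5 = -10
S_1{}^3 = 2 * T^{13} = 2 * 0 = 0
Step 2: contract S_1{}^j with v_j.
S_1{}^1 * v_1 = -2 * 2 = -4
S_1{}^2 * v_2 = -10 * 4 = -40
S_1{}^3 * v_3 = 0 * 3 = 0
Result = -4 + -40 + 0 = -44

-44


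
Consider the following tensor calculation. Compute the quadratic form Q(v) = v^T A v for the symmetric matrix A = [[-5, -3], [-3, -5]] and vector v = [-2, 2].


First compute Av:
(Av)_1 = -5*-2 + -3*2 = 4
(Av)_2 = -3*-2 + -5*2 = -4
Av = [4, -4]
Then v^T (Av) = -2*4 + 2*-4
= -8 + -8 = -16

-16


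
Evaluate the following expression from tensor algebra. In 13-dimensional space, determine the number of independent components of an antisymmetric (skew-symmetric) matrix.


An antisymmetric rank-2 tensor satisfies A_{ij} = -A_{ji}, so diagonal entries are zero.
The independent components are the upper-triangular entries: C(n, 2) = n(n-1)/2.
n = 13
C(13, 2) = 13 * 12 / 2 = 156 / 2 = 78

78


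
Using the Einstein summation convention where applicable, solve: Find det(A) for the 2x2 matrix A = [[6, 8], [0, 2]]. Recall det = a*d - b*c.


For a 2x2 matrix [[a, b], [c, d]], det = a*d - b*c.
a = 6, b = 8, c = 0, d = 2
a*d = 6 * 2 = 12
b*c = 8 * 0 = 0
det = 12 - 0 = 12

12


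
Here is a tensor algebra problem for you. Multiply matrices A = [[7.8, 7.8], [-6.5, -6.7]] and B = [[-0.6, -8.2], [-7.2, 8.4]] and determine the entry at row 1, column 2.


(AB)_{ij} = sum_k A_{ik} B_{kj}.
For i=1, j=2:
A_{11} * B_{12} = 7.8 * -8.2 = -63.96
A_{12} * B_{22} = 7.8 * 8.4 = 65.52
Sum = -63.96 + 65.52 = 1.56

1.56


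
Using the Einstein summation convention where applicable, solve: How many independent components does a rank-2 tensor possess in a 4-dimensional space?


The number of components of a rank-r tensor in d dimensions is d^r.
Here d = 4 and r = 2.
4^2 = 16

16


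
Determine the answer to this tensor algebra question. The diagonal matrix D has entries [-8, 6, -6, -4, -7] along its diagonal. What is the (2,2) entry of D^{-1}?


For a diagonal matrix, the inverse has entries (D^{-1})_{ii} = 1/d_{ii}.
The diagonal entries are: d_{11} = -8, d_{22} = 6, d_{33} = -6, d_{44} = -4, d_{55} = -7
We need (D^{-1})_{22} = 1/d_{22} = 1/6 = 1/6

1/6


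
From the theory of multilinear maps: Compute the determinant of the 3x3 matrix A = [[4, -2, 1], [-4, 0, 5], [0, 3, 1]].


Expanding along the first row, det(A) = a11*M_11 - a12*M_12 + a13*M_13, where M_1j is the (1,j) minor.
Minor M_11 = 0*1 - 5*3 = -15
Minor M_12 = -4*1 - 5*0 = -4
Minor M_13 = -4*3 - 0*0 = -12
det = 4*(-15) - -2*(-4) + 1*(-12)
    = -60 - 8 + -12
    = -80

-80
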